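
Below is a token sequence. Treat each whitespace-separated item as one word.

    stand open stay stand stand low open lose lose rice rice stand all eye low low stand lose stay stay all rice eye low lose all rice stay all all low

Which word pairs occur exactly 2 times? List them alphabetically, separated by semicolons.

all rice; eye low; stay all

Bigram counts meeting the condition (exactly 2 times):
  all rice: 2
  eye low: 2
  stay all: 2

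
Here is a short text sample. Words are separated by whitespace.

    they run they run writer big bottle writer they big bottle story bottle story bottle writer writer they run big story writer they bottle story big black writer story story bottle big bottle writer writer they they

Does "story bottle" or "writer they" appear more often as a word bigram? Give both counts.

"story bottle": 3 occurrences
"writer they": 4 occurrences

"writer they" (4 vs 3)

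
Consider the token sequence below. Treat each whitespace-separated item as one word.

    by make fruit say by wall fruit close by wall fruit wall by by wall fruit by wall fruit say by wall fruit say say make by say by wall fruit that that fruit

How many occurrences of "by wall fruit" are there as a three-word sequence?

6

Scanning the 32 overlapping trigram windows for "by wall fruit":
  position 5–7: by wall fruit
  position 9–11: by wall fruit
  position 14–16: by wall fruit
  position 17–19: by wall fruit
  position 21–23: by wall fruit
  position 29–31: by wall fruit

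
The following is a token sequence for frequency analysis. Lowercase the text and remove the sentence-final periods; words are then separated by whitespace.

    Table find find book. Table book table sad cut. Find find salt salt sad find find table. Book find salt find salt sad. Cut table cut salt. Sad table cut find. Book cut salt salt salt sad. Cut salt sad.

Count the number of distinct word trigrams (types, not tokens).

35

40 tokens → 38 trigram windows in total.
Repeated trigrams (each contributes count−1 duplicates):
  cut salt sad: 2
  salt sad cut: 2
  salt salt sad: 2
3 duplicate windows → 38 − 3 = 35 distinct.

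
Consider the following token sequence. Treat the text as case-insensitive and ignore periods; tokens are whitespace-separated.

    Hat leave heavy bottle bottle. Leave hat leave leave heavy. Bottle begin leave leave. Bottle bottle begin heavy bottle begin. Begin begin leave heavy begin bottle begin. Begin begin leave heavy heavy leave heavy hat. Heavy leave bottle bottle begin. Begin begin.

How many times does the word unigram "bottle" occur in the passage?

9

Scanning the 42 tokens for "bottle":
  position 4: bottle
  position 5: bottle
  position 11: bottle
  position 15: bottle
  position 16: bottle
  position 19: bottle
  position 26: bottle
  position 38: bottle
  position 39: bottle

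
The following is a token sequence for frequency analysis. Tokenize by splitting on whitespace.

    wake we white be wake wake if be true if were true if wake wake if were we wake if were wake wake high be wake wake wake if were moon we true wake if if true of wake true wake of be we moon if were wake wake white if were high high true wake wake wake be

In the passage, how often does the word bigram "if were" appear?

6

Scanning the 58 overlapping bigram windows for "if were":
  position 10–11: if were
  position 16–17: if were
  position 20–21: if were
  position 29–30: if were
  position 46–47: if were
  position 51–52: if were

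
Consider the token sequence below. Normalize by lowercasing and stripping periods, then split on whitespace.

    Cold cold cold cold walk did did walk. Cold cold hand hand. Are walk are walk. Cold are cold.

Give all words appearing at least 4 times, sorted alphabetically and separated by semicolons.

Unigram counts meeting the condition (at least 4 times):
  cold: 8
  walk: 4

cold; walk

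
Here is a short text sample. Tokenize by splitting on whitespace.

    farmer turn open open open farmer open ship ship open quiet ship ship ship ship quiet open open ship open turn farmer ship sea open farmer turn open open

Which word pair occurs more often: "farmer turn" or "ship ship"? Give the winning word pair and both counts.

"ship ship" (4 vs 2)

"farmer turn": 2 occurrences
"ship ship": 4 occurrences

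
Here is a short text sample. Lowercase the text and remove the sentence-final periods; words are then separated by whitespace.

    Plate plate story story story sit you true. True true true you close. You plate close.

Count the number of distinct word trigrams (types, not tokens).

16 tokens → 14 trigram windows in total.
Repeated trigrams (each contributes count−1 duplicates):
  true true true: 2
1 duplicate windows → 14 − 1 = 13 distinct.

13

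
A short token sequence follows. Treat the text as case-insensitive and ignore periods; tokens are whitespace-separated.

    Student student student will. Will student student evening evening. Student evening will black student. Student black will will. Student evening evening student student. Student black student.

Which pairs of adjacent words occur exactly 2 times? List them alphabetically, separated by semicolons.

Bigram counts meeting the condition (exactly 2 times):
  black student: 2
  evening evening: 2
  evening student: 2
  student black: 2
  will student: 2
  will will: 2

black student; evening evening; evening student; student black; will student; will will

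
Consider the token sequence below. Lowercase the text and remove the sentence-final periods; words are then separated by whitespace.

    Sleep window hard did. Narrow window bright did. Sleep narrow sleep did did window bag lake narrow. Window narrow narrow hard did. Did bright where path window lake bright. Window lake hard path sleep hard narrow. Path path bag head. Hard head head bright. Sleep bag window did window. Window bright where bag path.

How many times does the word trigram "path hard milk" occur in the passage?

Scanning the 52 overlapping trigram windows for "path hard milk":
  (none found)

0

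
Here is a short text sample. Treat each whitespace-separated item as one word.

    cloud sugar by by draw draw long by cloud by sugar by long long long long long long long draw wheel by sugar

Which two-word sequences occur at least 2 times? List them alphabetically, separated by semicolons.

by sugar; long long; sugar by

Bigram counts meeting the condition (at least 2 times):
  by sugar: 2
  long long: 6
  sugar by: 2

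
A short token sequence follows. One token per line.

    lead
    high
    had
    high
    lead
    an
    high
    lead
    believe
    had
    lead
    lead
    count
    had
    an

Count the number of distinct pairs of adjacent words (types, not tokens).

13

15 tokens → 14 bigram windows in total.
Repeated bigrams (each contributes count−1 duplicates):
  high lead: 2
1 duplicate windows → 14 − 1 = 13 distinct.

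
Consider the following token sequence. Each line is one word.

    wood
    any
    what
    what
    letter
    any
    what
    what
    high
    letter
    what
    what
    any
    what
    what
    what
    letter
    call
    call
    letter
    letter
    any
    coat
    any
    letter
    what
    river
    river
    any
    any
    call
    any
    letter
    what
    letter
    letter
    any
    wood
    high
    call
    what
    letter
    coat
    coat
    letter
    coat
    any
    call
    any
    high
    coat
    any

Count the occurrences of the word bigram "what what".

Scanning the 51 overlapping bigram windows for "what what":
  position 3–4: what what
  position 7–8: what what
  position 11–12: what what
  position 14–15: what what
  position 15–16: what what

5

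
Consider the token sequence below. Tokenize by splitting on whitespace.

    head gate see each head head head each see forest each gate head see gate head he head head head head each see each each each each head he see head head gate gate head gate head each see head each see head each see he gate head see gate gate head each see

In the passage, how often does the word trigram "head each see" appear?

6

Scanning the 52 overlapping trigram windows for "head each see":
  position 7–9: head each see
  position 21–23: head each see
  position 37–39: head each see
  position 40–42: head each see
  position 43–45: head each see
  position 52–54: head each see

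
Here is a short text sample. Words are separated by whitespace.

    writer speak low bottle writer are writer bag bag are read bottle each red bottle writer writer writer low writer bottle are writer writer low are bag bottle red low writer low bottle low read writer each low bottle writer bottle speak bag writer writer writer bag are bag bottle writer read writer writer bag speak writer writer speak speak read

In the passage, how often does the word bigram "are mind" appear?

Scanning the 60 overlapping bigram windows for "are mind":
  (none found)

0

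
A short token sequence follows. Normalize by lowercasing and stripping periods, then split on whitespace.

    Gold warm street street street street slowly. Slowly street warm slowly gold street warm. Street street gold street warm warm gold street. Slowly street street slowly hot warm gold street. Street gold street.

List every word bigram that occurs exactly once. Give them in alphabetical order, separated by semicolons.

gold warm; hot warm; slowly gold; slowly hot; slowly slowly; warm slowly; warm warm

Bigram counts meeting the condition (exactly once):
  gold warm: 1
  hot warm: 1
  slowly gold: 1
  slowly hot: 1
  slowly slowly: 1
  warm slowly: 1
  warm warm: 1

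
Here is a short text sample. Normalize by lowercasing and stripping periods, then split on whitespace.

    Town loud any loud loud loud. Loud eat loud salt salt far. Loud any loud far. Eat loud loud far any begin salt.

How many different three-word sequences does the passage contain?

23 tokens → 21 trigram windows in total.
Repeated trigrams (each contributes count−1 duplicates):
  loud any loud: 2
  loud loud loud: 2
2 duplicate windows → 21 − 2 = 19 distinct.

19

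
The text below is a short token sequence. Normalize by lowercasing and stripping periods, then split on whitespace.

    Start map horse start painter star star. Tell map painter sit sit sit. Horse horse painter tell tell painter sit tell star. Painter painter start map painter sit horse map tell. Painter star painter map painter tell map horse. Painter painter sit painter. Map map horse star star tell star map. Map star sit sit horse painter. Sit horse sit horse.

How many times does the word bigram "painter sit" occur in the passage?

5

Scanning the 60 overlapping bigram windows for "painter sit":
  position 10–11: painter sit
  position 19–20: painter sit
  position 27–28: painter sit
  position 41–42: painter sit
  position 57–58: painter sit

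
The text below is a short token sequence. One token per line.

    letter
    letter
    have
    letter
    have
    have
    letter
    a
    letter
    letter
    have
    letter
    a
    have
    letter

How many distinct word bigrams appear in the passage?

15 tokens → 14 bigram windows in total.
Repeated bigrams (each contributes count−1 duplicates):
  have letter: 4
  letter have: 3
  letter a: 2
  letter letter: 2
7 duplicate windows → 14 − 7 = 7 distinct.

7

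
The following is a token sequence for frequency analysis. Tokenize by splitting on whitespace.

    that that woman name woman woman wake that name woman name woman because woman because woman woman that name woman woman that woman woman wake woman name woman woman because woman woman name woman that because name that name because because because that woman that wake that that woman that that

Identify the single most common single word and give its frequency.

Unigram frequencies (highest first):
  woman: 20
  that: 13
  name: 8
  because: 7
  wake: 3

"woman", 20 times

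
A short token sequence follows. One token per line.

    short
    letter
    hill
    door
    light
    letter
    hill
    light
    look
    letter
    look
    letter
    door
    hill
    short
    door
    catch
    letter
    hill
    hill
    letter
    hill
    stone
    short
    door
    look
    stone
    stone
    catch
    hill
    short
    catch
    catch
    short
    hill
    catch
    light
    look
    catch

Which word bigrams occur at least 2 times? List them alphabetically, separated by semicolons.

hill short; letter hill; light look; look letter; short door

Bigram counts meeting the condition (at least 2 times):
  hill short: 2
  letter hill: 4
  light look: 2
  look letter: 2
  short door: 2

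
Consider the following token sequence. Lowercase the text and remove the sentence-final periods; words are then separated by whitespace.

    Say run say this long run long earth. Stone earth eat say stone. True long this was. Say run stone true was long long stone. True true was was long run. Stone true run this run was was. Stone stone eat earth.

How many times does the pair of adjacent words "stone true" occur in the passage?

Scanning the 41 overlapping bigram windows for "stone true":
  position 13–14: stone true
  position 20–21: stone true
  position 25–26: stone true
  position 32–33: stone true

4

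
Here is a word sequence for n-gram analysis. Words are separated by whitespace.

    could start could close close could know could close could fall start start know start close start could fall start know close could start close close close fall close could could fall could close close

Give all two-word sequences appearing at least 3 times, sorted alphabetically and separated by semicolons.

Bigram counts meeting the condition (at least 3 times):
  close close: 4
  close could: 4
  could close: 3
  could fall: 3

close close; close could; could close; could fall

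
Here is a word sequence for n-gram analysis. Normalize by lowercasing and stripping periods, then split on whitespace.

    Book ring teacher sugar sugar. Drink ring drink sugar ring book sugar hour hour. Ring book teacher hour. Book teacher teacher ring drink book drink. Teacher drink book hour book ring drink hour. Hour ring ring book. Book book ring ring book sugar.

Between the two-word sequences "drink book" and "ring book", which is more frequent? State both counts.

"ring book" (4 vs 2)

"drink book": 2 occurrences
"ring book": 4 occurrences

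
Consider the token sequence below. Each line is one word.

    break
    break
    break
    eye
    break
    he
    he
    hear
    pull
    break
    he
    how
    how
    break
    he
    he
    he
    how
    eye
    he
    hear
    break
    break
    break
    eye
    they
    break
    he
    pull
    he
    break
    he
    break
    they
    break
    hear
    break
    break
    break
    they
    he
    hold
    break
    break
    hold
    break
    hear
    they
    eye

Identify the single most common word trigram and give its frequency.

"break break break", 3 times

Trigram frequencies (highest first):
  break break break: 3
  break break eye: 2
  break he he: 2
  hear break break: 2
  break eye break: 1
  eye break he: 1
  … (36 more, each ≤ 1)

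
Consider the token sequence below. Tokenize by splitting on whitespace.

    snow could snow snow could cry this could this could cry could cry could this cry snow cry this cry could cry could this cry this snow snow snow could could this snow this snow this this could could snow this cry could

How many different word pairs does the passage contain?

43 tokens → 42 bigram windows in total.
Repeated bigrams (each contributes count−1 duplicates):
  cry could: 5
  could cry: 4
  could this: 4
  this cry: 4
  cry this: 3
  snow could: 3
  snow snow: 3
  snow this: 3
  … (4 more repeated)
27 duplicate windows → 42 − 27 = 15 distinct.

15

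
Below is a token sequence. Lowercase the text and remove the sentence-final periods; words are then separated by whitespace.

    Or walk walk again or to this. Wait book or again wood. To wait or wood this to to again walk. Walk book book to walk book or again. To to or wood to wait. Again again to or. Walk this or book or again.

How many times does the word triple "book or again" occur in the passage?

3

Scanning the 43 overlapping trigram windows for "book or again":
  position 9–11: book or again
  position 27–29: book or again
  position 43–45: book or again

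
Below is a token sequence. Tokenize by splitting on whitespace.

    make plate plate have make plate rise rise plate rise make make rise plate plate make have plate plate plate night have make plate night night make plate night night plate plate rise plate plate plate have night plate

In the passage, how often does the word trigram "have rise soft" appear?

0

Scanning the 37 overlapping trigram windows for "have rise soft":
  (none found)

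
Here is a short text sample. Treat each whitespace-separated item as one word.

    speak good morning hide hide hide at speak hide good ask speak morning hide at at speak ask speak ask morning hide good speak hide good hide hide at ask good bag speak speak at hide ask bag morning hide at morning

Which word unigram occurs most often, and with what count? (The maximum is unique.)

Unigram frequencies (highest first):
  hide: 11
  speak: 8
  at: 6
  good: 5
  morning: 5
  ask: 5
  … (1 more, each ≤ 2)

"hide", 11 times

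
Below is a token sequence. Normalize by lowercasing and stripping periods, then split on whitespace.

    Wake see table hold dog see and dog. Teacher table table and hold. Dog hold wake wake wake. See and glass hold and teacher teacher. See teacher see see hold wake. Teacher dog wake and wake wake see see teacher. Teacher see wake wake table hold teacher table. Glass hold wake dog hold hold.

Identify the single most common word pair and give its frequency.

"wake wake", 4 times

Bigram frequencies (highest first):
  wake wake: 4
  wake see: 3
  hold wake: 3
  teacher see: 3
  table hold: 2
  hold dog: 2
  … (29 more, each ≤ 2)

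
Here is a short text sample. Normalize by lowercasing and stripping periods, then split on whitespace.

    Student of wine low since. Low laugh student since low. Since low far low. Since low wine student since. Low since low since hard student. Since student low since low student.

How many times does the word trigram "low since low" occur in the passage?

5

Scanning the 29 overlapping trigram windows for "low since low":
  position 4–6: low since low
  position 10–12: low since low
  position 14–16: low since low
  position 20–22: low since low
  position 28–30: low since low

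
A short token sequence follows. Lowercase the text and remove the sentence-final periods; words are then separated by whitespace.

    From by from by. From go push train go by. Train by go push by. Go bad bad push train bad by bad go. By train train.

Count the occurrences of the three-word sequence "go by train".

2

Scanning the 25 overlapping trigram windows for "go by train":
  position 9–11: go by train
  position 24–26: go by train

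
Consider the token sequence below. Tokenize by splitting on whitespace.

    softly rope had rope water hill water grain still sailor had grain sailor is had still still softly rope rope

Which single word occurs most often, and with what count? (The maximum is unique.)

"rope", 4 times

Unigram frequencies (highest first):
  rope: 4
  had: 3
  still: 3
  softly: 2
  water: 2
  grain: 2
  … (3 more, each ≤ 2)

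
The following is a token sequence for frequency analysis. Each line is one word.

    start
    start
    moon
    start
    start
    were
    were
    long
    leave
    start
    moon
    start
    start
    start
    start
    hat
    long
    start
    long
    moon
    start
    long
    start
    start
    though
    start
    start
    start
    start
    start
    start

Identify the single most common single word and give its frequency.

Unigram frequencies (highest first):
  start: 19
  long: 4
  moon: 3
  were: 2
  leave: 1
  hat: 1
  … (1 more, each ≤ 1)

"start", 19 times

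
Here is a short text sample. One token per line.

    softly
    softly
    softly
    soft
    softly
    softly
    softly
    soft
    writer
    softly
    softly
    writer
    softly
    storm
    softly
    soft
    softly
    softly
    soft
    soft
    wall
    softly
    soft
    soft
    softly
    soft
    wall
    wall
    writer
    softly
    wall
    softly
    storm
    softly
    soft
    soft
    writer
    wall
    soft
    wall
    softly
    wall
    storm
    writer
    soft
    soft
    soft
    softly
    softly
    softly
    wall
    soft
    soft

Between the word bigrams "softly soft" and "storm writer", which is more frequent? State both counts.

"softly soft": 7 occurrences
"storm writer": 1 occurrence

"softly soft" (7 vs 1)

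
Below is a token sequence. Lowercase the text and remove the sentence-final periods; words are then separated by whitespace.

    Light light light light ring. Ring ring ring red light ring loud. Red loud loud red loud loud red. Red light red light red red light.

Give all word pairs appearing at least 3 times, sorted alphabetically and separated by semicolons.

light light; loud red; red light; ring ring

Bigram counts meeting the condition (at least 3 times):
  light light: 3
  loud red: 3
  red light: 4
  ring ring: 3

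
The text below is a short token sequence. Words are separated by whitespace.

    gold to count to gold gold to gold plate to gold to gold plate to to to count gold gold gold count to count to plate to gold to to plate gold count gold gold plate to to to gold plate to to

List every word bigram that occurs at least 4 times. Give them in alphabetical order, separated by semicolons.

gold gold; gold plate; gold to; plate to; to gold; to to

Bigram counts meeting the condition (at least 4 times):
  gold gold: 4
  gold plate: 4
  gold to: 4
  plate to: 5
  to gold: 6
  to to: 6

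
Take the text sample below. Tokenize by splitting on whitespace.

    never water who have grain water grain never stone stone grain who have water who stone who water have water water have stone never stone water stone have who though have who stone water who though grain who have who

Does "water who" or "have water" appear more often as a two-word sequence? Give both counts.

"water who": 3 occurrences
"have water": 2 occurrences

"water who" (3 vs 2)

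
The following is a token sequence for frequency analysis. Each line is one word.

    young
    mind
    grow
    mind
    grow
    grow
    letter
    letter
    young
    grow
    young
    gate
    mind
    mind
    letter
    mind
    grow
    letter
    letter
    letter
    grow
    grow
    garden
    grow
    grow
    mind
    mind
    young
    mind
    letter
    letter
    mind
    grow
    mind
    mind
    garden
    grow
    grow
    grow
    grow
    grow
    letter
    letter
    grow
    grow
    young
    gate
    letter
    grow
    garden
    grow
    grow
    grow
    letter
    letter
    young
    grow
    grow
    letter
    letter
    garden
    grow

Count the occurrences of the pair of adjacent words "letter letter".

Scanning the 61 overlapping bigram windows for "letter letter":
  position 7–8: letter letter
  position 18–19: letter letter
  position 19–20: letter letter
  position 30–31: letter letter
  position 42–43: letter letter
  position 54–55: letter letter
  position 59–60: letter letter

7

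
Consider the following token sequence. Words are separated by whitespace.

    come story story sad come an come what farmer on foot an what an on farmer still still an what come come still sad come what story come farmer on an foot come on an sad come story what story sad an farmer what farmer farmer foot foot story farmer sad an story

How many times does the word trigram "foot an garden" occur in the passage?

Scanning the 51 overlapping trigram windows for "foot an garden":
  (none found)

0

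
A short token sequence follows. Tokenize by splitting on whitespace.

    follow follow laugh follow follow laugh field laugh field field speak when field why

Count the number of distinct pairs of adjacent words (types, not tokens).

14 tokens → 13 bigram windows in total.
Repeated bigrams (each contributes count−1 duplicates):
  follow follow: 2
  follow laugh: 2
  laugh field: 2
3 duplicate windows → 13 − 3 = 10 distinct.

10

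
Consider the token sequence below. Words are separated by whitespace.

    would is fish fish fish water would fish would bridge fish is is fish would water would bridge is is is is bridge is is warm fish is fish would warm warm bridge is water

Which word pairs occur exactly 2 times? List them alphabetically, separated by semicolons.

Bigram counts meeting the condition (exactly 2 times):
  fish fish: 2
  fish is: 2
  water would: 2
  would bridge: 2

fish fish; fish is; water would; would bridge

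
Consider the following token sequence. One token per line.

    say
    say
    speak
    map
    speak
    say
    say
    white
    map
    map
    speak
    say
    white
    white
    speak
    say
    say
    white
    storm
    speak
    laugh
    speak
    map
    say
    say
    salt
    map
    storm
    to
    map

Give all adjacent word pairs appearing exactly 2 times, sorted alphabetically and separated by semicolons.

map speak; speak map

Bigram counts meeting the condition (exactly 2 times):
  map speak: 2
  speak map: 2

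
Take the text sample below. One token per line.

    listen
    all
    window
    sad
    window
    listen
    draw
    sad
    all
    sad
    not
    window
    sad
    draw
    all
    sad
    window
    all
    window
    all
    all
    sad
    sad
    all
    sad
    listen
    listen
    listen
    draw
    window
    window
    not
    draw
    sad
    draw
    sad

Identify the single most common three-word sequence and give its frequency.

"sad all sad", 2 times

Trigram frequencies (highest first):
  sad all sad: 2
  listen all window: 1
  all window sad: 1
  window sad window: 1
  sad window listen: 1
  window listen draw: 1
  … (27 more, each ≤ 1)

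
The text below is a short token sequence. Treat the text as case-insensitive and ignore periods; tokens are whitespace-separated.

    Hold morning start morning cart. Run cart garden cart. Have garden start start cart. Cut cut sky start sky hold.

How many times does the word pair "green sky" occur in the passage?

0

Scanning the 19 overlapping bigram windows for "green sky":
  (none found)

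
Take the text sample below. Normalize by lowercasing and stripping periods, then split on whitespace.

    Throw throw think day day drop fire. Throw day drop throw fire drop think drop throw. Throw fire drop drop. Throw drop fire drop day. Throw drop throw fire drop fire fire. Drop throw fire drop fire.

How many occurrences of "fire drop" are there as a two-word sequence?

6

Scanning the 36 overlapping bigram windows for "fire drop":
  position 12–13: fire drop
  position 18–19: fire drop
  position 23–24: fire drop
  position 29–30: fire drop
  position 32–33: fire drop
  position 35–36: fire drop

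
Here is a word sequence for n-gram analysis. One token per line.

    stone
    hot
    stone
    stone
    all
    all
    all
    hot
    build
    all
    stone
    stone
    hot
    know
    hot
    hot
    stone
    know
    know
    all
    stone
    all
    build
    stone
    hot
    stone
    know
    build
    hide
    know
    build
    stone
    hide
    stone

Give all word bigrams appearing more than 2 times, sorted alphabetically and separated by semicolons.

hot stone; stone hot

Bigram counts meeting the condition (more than 2 times):
  hot stone: 3
  stone hot: 3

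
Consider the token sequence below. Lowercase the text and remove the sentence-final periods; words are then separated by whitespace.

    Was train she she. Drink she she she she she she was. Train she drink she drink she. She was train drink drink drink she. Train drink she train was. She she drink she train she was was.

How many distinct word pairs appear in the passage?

12

38 tokens → 37 bigram windows in total.
Repeated bigrams (each contributes count−1 duplicates):
  she she: 8
  drink she: 6
  she drink: 4
  she train: 3
  she was: 3
  train she: 3
  was train: 3
  drink drink: 2
  … (1 more repeated)
25 duplicate windows → 37 − 25 = 12 distinct.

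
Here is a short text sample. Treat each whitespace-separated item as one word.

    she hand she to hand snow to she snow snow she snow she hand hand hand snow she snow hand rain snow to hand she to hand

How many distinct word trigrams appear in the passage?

22

27 tokens → 25 trigram windows in total.
Repeated trigrams (each contributes count−1 duplicates):
  hand she to: 2
  she to hand: 2
  snow she snow: 2
3 duplicate windows → 25 − 3 = 22 distinct.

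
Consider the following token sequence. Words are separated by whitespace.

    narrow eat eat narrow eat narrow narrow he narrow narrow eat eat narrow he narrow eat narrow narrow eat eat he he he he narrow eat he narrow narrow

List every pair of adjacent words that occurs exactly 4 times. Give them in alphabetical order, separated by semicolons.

eat narrow; he narrow; narrow narrow

Bigram counts meeting the condition (exactly 4 times):
  eat narrow: 4
  he narrow: 4
  narrow narrow: 4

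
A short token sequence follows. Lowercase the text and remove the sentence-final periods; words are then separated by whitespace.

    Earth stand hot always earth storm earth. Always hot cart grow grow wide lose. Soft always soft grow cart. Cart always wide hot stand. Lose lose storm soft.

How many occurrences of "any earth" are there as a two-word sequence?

0

Scanning the 27 overlapping bigram windows for "any earth":
  (none found)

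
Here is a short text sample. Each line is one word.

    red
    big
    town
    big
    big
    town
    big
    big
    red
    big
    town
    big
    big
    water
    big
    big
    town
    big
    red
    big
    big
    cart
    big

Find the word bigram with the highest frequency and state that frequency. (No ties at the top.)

Bigram frequencies (highest first):
  big big: 5
  big town: 4
  town big: 4
  red big: 3
  big red: 2
  big water: 1
  … (3 more, each ≤ 1)

"big big", 5 times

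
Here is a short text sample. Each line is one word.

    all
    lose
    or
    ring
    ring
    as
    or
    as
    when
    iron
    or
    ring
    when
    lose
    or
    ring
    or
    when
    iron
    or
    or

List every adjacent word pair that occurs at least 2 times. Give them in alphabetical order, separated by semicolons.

Bigram counts meeting the condition (at least 2 times):
  iron or: 2
  lose or: 2
  or ring: 3
  when iron: 2

iron or; lose or; or ring; when iron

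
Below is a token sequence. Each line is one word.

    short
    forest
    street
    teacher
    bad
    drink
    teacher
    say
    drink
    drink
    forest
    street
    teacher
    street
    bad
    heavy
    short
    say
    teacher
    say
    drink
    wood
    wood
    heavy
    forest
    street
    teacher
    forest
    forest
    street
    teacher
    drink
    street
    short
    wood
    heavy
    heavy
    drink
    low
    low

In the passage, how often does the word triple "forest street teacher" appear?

Scanning the 38 overlapping trigram windows for "forest street teacher":
  position 2–4: forest street teacher
  position 11–13: forest street teacher
  position 25–27: forest street teacher
  position 29–31: forest street teacher

4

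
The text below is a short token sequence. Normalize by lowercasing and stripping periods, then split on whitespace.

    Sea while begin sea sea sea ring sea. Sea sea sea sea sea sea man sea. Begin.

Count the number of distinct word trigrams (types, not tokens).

10

17 tokens → 15 trigram windows in total.
Repeated trigrams (each contributes count−1 duplicates):
  sea sea sea: 6
5 duplicate windows → 15 − 5 = 10 distinct.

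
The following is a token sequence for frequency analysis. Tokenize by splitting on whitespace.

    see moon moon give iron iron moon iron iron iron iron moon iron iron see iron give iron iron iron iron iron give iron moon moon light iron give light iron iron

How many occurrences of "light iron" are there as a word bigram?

2

Scanning the 31 overlapping bigram windows for "light iron":
  position 27–28: light iron
  position 30–31: light iron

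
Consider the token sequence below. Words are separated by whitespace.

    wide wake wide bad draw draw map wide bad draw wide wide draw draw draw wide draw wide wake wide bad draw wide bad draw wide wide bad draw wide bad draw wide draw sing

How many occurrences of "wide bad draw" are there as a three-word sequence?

6

Scanning the 33 overlapping trigram windows for "wide bad draw":
  position 3–5: wide bad draw
  position 8–10: wide bad draw
  position 20–22: wide bad draw
  position 23–25: wide bad draw
  position 27–29: wide bad draw
  position 30–32: wide bad draw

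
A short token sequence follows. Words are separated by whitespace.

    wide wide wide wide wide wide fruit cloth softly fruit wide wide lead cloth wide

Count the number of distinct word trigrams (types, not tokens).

10

15 tokens → 13 trigram windows in total.
Repeated trigrams (each contributes count−1 duplicates):
  wide wide wide: 4
3 duplicate windows → 13 − 3 = 10 distinct.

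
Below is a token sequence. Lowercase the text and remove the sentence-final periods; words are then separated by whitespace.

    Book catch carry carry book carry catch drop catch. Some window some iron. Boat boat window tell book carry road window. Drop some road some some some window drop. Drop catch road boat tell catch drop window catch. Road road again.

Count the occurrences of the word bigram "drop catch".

2

Scanning the 40 overlapping bigram windows for "drop catch":
  position 8–9: drop catch
  position 30–31: drop catch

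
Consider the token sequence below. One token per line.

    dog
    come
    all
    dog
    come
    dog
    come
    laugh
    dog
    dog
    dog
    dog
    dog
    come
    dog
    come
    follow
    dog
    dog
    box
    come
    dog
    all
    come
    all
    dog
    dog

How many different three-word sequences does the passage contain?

27 tokens → 25 trigram windows in total.
Repeated trigrams (each contributes count−1 duplicates):
  dog dog dog: 3
  come all dog: 2
  come dog come: 2
  dog come dog: 2
5 duplicate windows → 25 − 5 = 20 distinct.

20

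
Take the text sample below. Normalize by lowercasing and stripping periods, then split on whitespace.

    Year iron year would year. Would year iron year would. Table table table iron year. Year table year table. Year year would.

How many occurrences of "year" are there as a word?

Scanning the 22 tokens for "year":
  position 1: year
  position 3: year
  position 5: year
  position 7: year
  position 9: year
  position 15: year
  position 16: year
  position 18: year
  position 20: year
  position 21: year

10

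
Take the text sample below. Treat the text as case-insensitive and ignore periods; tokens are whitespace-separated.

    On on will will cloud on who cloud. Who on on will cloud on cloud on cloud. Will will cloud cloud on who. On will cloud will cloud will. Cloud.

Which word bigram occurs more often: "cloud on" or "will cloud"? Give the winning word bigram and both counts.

"cloud on": 4 occurrences
"will cloud": 6 occurrences

"will cloud" (6 vs 4)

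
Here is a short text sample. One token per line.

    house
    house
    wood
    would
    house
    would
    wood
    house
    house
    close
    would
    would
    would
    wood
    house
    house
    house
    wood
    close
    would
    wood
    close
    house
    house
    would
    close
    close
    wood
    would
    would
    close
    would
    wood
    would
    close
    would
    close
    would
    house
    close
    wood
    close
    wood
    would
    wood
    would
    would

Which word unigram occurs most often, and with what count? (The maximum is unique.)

Unigram frequencies (highest first):
  would: 16
  house: 11
  wood: 10
  close: 10

"would", 16 times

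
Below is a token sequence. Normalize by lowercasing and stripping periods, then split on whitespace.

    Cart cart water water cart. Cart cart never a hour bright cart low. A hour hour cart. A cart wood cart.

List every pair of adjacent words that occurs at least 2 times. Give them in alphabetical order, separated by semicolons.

a hour; cart cart

Bigram counts meeting the condition (at least 2 times):
  a hour: 2
  cart cart: 3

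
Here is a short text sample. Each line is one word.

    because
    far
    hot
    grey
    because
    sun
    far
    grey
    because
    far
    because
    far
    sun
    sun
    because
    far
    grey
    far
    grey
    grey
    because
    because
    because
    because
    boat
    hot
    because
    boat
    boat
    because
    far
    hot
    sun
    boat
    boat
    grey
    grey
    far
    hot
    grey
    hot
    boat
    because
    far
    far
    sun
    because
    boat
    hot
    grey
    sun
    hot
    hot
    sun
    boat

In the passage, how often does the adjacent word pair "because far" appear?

6

Scanning the 54 overlapping bigram windows for "because far":
  position 1–2: because far
  position 9–10: because far
  position 11–12: because far
  position 15–16: because far
  position 30–31: because far
  position 43–44: because far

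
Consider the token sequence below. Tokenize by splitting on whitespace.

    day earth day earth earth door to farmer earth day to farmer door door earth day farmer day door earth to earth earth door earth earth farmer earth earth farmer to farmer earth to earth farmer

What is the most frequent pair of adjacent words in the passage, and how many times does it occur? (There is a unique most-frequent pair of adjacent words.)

Bigram frequencies (highest first):
  earth earth: 4
  earth day: 3
  to farmer: 3
  farmer earth: 3
  door earth: 3
  earth farmer: 3
  … (12 more, each ≤ 2)

"earth earth", 4 times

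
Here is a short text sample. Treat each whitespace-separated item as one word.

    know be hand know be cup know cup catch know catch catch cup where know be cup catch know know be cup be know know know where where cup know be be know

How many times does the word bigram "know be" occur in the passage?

Scanning the 32 overlapping bigram windows for "know be":
  position 1–2: know be
  position 4–5: know be
  position 15–16: know be
  position 20–21: know be
  position 30–31: know be

5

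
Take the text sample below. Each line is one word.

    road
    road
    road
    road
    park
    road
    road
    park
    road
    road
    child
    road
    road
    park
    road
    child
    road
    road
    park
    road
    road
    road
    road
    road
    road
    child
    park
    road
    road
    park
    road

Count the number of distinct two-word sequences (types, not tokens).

6

31 tokens → 30 bigram windows in total.
Repeated bigrams (each contributes count−1 duplicates):
  road road: 13
  park road: 6
  road park: 5
  road child: 3
  child road: 2
24 duplicate windows → 30 − 24 = 6 distinct.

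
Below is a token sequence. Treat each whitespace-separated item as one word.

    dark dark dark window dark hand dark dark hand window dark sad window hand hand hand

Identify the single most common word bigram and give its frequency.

Bigram frequencies (highest first):
  dark dark: 3
  window dark: 2
  dark hand: 2
  hand hand: 2
  dark window: 1
  hand dark: 1
  … (4 more, each ≤ 1)

"dark dark", 3 times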